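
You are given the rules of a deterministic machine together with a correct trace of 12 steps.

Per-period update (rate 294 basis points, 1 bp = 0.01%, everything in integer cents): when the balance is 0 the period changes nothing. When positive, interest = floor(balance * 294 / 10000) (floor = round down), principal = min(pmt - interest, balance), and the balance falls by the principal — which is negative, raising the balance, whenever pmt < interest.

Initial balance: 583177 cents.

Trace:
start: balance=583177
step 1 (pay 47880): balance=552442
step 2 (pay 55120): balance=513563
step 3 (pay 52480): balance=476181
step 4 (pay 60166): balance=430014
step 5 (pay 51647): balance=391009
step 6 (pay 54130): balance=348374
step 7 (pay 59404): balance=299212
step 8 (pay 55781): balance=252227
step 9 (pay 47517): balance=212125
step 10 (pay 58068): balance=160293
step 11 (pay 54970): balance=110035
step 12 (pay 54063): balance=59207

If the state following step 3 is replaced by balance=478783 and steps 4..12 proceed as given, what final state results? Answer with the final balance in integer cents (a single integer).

62584

state after step 3 := balance=478783
step 4 (pay 60166): balance=432693
step 5 (pay 51647): balance=393767
step 6 (pay 54130): balance=351213
step 7 (pay 59404): balance=302134
step 8 (pay 55781): balance=255235
step 9 (pay 47517): balance=215221
step 10 (pay 58068): balance=163480
step 11 (pay 54970): balance=113316
step 12 (pay 54063): balance=62584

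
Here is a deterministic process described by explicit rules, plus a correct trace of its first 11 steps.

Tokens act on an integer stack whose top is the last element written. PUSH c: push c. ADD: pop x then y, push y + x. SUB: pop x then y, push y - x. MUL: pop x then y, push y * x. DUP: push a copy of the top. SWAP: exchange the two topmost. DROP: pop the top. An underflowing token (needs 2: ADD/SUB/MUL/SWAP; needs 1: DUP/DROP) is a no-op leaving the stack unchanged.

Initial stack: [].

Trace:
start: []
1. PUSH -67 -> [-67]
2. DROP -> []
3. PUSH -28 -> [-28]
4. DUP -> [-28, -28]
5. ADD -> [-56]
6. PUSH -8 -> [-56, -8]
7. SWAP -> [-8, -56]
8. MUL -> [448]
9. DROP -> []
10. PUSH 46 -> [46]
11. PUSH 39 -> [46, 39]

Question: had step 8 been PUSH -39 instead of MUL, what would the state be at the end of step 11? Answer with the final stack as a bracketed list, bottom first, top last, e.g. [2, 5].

[-8, -56, 46, 39]

(re-executing from step 8 with the substitution; state before step 8: [-8, -56])
8. PUSH -39 -> [-8, -56, -39]
9. DROP -> [-8, -56]
10. PUSH 46 -> [-8, -56, 46]
11. PUSH 39 -> [-8, -56, 46, 39]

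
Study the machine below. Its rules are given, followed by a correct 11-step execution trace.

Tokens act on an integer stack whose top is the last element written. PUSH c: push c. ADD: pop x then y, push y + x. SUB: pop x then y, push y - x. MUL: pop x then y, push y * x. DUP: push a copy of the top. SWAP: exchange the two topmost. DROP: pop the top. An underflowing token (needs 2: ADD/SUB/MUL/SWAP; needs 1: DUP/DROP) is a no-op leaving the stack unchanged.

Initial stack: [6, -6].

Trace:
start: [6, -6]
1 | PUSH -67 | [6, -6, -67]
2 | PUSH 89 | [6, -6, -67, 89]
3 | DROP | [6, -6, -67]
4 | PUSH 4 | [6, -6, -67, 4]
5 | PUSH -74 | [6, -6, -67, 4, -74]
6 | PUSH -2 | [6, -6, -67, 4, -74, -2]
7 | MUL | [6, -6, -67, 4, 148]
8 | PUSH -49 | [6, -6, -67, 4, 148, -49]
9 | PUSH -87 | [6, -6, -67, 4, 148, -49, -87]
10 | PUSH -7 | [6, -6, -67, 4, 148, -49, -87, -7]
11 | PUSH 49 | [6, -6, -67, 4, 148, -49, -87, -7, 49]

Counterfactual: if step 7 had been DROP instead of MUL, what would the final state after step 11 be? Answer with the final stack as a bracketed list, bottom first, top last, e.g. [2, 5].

[6, -6, -67, 4, -74, -49, -87, -7, 49]

(re-executing from step 7 with the substitution; state before step 7: [6, -6, -67, 4, -74, -2])
7 | DROP | [6, -6, -67, 4, -74]
8 | PUSH -49 | [6, -6, -67, 4, -74, -49]
9 | PUSH -87 | [6, -6, -67, 4, -74, -49, -87]
10 | PUSH -7 | [6, -6, -67, 4, -74, -49, -87, -7]
11 | PUSH 49 | [6, -6, -67, 4, -74, -49, -87, -7, 49]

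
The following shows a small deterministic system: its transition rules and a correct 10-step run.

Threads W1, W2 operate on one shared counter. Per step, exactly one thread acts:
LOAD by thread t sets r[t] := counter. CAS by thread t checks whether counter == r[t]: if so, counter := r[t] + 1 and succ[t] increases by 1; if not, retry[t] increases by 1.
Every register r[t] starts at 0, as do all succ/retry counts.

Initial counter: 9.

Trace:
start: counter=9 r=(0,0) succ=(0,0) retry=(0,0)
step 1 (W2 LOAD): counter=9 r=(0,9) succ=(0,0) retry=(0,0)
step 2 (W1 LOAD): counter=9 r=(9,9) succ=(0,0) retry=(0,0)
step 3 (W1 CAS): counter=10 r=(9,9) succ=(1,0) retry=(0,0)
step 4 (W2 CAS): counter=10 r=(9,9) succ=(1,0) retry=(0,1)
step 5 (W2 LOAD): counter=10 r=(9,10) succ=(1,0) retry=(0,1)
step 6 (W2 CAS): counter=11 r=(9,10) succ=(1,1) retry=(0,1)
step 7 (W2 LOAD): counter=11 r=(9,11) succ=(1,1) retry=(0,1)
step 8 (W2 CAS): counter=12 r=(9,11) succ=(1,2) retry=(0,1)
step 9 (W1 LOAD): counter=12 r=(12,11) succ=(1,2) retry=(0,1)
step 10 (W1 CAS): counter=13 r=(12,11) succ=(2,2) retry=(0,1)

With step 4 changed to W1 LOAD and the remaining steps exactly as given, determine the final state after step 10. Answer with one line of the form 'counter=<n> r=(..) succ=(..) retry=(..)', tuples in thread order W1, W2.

counter=13 r=(12,11) succ=(2,2) retry=(0,0)

(re-executing from step 4 with the substitution; state before step 4: counter=10 r=(9,9) succ=(1,0) retry=(0,0))
step 4 (W1 LOAD): counter=10 r=(10,9) succ=(1,0) retry=(0,0)
step 5 (W2 LOAD): counter=10 r=(10,10) succ=(1,0) retry=(0,0)
step 6 (W2 CAS): counter=11 r=(10,10) succ=(1,1) retry=(0,0)
step 7 (W2 LOAD): counter=11 r=(10,11) succ=(1,1) retry=(0,0)
step 8 (W2 CAS): counter=12 r=(10,11) succ=(1,2) retry=(0,0)
step 9 (W1 LOAD): counter=12 r=(12,11) succ=(1,2) retry=(0,0)
step 10 (W1 CAS): counter=13 r=(12,11) succ=(2,2) retry=(0,0)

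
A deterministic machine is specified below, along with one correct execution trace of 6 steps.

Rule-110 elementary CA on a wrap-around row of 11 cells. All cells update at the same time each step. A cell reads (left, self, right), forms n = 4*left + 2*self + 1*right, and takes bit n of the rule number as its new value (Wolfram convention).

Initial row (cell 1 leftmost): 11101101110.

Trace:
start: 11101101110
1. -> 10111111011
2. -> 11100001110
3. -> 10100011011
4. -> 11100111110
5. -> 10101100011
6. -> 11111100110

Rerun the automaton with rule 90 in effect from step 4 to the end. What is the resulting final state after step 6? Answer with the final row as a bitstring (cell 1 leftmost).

11111000100

(re-executing steps 4..6 under rule 90; state before step 4: 10100011011)
4. -> 10010111010
5. -> 01100101000
6. -> 11111000100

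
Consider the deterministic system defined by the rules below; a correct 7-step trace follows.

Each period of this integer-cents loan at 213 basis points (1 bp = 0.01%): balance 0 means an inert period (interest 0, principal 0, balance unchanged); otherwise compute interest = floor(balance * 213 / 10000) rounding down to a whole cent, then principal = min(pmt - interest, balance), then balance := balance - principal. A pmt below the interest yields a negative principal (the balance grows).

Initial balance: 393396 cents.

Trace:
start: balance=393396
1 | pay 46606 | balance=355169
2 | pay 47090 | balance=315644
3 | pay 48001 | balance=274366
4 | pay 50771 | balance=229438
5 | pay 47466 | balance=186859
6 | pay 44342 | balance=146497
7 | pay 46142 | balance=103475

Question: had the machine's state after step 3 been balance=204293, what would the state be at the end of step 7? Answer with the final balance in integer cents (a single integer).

27238

state after step 3 := balance=204293
4 | pay 50771 | balance=157873
5 | pay 47466 | balance=113769
6 | pay 44342 | balance=71850
7 | pay 46142 | balance=27238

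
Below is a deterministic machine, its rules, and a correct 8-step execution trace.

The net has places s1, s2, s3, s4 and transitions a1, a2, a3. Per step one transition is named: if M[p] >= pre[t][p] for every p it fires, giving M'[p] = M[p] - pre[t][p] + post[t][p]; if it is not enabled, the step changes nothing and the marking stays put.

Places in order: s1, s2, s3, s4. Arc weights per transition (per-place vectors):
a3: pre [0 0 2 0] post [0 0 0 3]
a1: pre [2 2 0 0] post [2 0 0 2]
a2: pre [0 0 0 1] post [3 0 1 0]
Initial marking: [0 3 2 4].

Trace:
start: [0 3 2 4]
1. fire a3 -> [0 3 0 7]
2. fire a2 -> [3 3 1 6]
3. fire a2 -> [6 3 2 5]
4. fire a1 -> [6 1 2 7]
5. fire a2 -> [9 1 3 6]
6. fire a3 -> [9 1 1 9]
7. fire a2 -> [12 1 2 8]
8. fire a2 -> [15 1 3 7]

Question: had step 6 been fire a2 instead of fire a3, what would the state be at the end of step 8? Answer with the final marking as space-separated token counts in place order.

18 1 6 3

(re-executing from step 6 with the substitution; state before step 6: [9 1 3 6])
6. fire a2 -> [12 1 4 5]
7. fire a2 -> [15 1 5 4]
8. fire a2 -> [18 1 6 3]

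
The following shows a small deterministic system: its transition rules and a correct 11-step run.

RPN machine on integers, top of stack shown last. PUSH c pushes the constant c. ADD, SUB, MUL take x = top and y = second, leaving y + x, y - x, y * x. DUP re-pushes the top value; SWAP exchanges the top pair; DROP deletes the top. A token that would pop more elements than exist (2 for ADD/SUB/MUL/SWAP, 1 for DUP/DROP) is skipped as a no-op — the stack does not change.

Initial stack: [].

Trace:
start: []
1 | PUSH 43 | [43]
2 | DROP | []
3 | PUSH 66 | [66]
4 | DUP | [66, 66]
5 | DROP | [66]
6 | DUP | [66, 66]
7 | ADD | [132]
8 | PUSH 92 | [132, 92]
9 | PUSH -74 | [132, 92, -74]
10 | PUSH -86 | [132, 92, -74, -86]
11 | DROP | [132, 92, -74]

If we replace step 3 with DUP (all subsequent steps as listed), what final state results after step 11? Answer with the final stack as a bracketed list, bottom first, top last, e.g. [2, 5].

(re-executing from step 3 with the substitution; state before step 3: [])
3 | DUP | []
4 | DUP | []
5 | DROP | []
6 | DUP | []
7 | ADD | []
8 | PUSH 92 | [92]
9 | PUSH -74 | [92, -74]
10 | PUSH -86 | [92, -74, -86]
11 | DROP | [92, -74]

[92, -74]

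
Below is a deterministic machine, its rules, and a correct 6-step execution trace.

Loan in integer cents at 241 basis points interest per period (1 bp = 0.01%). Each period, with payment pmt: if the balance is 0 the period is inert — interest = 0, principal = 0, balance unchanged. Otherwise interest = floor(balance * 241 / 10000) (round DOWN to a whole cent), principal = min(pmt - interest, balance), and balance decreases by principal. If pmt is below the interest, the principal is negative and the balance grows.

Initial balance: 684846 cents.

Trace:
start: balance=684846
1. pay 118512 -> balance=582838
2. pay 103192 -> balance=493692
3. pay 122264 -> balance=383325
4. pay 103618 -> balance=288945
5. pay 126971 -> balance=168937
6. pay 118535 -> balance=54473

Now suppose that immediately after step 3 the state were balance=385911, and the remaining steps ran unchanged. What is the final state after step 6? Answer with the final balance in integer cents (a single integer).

57250

state after step 3 := balance=385911
4. pay 103618 -> balance=291593
5. pay 126971 -> balance=171649
6. pay 118535 -> balance=57250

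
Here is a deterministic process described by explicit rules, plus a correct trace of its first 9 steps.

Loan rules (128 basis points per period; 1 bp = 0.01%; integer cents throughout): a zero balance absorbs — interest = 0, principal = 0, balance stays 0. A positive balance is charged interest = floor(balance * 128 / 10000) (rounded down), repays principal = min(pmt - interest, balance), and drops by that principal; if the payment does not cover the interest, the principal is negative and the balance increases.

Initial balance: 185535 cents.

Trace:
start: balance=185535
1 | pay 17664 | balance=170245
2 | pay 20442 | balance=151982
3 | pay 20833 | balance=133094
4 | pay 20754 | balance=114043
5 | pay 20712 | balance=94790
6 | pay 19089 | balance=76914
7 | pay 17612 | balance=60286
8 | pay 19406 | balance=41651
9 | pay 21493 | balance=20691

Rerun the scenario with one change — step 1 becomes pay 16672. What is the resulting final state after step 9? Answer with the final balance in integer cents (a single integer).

(re-executing from step 1 with the substitution; state before step 1: balance=185535)
1 | pay 16672 | balance=171237
2 | pay 20442 | balance=152986
3 | pay 20833 | balance=134111
4 | pay 20754 | balance=115073
5 | pay 20712 | balance=95833
6 | pay 19089 | balance=77970
7 | pay 17612 | balance=61356
8 | pay 19406 | balance=42735
9 | pay 21493 | balance=21789

21789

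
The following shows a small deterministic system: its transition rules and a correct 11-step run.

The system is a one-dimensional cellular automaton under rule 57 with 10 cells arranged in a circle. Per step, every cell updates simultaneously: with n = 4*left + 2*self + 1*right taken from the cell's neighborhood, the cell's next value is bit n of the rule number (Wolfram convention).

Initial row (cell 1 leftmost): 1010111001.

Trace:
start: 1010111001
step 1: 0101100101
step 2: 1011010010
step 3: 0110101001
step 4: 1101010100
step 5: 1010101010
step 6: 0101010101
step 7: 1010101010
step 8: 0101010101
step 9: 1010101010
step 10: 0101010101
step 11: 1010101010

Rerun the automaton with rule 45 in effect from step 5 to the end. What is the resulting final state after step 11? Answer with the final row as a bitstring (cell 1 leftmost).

(re-executing steps 5..11 under rule 45; state before step 5: 1101010100)
step 5: 1011111100
step 6: 1110000000
step 7: 1000111110
step 8: 1010100001
step 9: 0111101101
step 10: 1100011011
step 11: 0001010110

0001010110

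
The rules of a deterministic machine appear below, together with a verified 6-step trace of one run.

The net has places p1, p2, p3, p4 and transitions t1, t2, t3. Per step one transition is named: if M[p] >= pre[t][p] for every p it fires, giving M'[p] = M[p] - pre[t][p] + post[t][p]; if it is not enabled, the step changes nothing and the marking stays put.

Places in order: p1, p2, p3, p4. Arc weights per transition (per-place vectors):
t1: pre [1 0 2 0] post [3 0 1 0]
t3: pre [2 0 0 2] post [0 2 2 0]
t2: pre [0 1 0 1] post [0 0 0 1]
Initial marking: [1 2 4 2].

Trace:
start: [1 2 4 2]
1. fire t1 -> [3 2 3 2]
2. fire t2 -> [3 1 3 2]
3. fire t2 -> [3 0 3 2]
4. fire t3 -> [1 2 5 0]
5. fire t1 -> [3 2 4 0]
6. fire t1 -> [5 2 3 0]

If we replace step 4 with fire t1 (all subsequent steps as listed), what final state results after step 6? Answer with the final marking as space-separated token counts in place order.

7 0 1 2

(re-executing from step 4 with the substitution; state before step 4: [3 0 3 2])
4. fire t1 -> [5 0 2 2]
5. fire t1 -> [7 0 1 2]
6. fire t1 -> [7 0 1 2]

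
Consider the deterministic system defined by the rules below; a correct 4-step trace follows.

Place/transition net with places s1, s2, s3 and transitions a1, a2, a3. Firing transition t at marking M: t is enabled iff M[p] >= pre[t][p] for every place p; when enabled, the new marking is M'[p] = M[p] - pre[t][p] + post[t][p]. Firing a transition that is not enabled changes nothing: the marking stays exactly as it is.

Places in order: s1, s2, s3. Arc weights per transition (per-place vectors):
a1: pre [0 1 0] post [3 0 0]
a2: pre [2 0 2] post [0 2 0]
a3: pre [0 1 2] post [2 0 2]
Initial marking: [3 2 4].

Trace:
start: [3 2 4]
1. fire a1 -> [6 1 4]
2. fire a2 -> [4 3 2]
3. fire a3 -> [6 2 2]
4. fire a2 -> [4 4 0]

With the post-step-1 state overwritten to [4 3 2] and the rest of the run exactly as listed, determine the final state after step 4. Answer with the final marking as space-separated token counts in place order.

2 5 0

state after step 1 := [4 3 2]
2. fire a2 -> [2 5 0]
3. fire a3 -> [2 5 0]
4. fire a2 -> [2 5 0]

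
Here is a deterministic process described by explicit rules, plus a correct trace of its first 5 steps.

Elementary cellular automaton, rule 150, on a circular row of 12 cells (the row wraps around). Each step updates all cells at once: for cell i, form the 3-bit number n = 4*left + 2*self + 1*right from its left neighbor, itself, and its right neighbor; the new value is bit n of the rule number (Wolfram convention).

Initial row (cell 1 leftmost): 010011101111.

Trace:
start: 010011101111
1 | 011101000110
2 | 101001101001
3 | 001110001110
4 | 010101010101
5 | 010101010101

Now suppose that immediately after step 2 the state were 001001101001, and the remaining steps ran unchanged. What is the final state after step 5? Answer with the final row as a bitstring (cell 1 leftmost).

111001010011

state after step 2 := 001001101001
3 | 111110001111
4 | 111101010111
5 | 111001010011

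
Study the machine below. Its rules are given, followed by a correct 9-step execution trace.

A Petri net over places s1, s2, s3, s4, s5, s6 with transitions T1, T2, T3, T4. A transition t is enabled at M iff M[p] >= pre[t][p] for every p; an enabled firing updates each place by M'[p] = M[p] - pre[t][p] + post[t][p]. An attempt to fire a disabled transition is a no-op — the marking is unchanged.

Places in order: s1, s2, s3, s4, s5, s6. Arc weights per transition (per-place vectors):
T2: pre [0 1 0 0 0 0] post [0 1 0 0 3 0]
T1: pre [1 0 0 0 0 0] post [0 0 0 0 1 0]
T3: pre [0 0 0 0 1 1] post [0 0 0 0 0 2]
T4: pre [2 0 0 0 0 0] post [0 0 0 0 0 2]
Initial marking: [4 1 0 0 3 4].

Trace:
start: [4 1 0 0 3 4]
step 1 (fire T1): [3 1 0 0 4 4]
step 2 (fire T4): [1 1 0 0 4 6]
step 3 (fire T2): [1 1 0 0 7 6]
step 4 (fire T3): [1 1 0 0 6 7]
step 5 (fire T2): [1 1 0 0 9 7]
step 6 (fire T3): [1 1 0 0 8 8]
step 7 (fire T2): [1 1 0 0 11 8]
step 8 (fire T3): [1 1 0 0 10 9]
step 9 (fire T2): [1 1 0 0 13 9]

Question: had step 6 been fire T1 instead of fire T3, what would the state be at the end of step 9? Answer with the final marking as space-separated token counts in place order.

0 1 0 0 15 8

(re-executing from step 6 with the substitution; state before step 6: [1 1 0 0 9 7])
step 6 (fire T1): [0 1 0 0 10 7]
step 7 (fire T2): [0 1 0 0 13 7]
step 8 (fire T3): [0 1 0 0 12 8]
step 9 (fire T2): [0 1 0 0 15 8]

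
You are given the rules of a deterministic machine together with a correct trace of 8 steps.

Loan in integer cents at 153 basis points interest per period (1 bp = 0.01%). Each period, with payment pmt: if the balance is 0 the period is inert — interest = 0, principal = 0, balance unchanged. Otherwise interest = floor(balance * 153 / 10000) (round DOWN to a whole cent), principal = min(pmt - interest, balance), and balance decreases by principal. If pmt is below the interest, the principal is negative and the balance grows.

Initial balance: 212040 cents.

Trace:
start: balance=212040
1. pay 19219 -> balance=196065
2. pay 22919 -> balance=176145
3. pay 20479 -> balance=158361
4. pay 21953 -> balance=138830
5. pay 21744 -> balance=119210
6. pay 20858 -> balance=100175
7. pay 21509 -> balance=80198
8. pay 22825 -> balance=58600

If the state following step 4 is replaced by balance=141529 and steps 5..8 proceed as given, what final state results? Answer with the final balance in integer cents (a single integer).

61468

state after step 4 := balance=141529
5. pay 21744 -> balance=121950
6. pay 20858 -> balance=102957
7. pay 21509 -> balance=83023
8. pay 22825 -> balance=61468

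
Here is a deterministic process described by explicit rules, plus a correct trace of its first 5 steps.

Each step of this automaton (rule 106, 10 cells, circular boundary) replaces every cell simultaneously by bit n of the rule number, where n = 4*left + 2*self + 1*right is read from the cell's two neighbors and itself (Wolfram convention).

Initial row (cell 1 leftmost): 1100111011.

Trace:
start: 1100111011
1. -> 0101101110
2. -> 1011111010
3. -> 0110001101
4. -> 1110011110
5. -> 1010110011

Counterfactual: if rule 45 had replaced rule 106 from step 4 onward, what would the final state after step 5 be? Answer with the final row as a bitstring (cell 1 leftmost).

(re-executing steps 4..5 under rule 45; state before step 4: 0110001101)
4. -> 1100101011
5. -> 0000111110

0000111110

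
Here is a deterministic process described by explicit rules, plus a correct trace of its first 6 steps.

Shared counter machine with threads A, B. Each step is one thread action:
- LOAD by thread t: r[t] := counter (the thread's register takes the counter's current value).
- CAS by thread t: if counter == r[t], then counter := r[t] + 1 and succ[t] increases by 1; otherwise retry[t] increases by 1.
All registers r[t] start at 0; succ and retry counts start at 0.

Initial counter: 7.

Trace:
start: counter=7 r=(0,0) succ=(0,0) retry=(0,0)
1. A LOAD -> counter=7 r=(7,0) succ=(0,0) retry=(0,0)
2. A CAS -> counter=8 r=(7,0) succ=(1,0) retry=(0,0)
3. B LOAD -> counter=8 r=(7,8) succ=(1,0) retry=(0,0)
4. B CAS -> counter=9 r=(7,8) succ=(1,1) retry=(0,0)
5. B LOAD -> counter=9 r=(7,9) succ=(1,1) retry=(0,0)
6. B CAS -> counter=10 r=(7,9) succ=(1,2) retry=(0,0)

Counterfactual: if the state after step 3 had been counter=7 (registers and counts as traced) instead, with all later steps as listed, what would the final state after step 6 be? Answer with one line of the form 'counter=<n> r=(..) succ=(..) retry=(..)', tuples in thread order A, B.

state after step 3 := counter=7 r=(7,8) succ=(1,0) retry=(0,0)
4. B CAS -> counter=7 r=(7,8) succ=(1,0) retry=(0,1)
5. B LOAD -> counter=7 r=(7,7) succ=(1,0) retry=(0,1)
6. B CAS -> counter=8 r=(7,7) succ=(1,1) retry=(0,1)

counter=8 r=(7,7) succ=(1,1) retry=(0,1)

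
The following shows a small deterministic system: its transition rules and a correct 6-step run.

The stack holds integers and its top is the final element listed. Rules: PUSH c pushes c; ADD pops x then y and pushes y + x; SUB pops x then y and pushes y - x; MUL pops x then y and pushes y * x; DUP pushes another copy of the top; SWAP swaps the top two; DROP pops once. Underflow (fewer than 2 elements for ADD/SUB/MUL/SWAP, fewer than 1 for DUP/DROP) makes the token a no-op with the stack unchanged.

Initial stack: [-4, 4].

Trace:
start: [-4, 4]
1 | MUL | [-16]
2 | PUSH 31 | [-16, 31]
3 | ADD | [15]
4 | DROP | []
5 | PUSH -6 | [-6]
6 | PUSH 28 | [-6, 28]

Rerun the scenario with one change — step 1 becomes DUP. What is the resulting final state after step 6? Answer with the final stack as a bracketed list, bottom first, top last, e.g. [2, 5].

[-4, 4, -6, 28]

(re-executing from step 1 with the substitution; state before step 1: [-4, 4])
1 | DUP | [-4, 4, 4]
2 | PUSH 31 | [-4, 4, 4, 31]
3 | ADD | [-4, 4, 35]
4 | DROP | [-4, 4]
5 | PUSH -6 | [-4, 4, -6]
6 | PUSH 28 | [-4, 4, -6, 28]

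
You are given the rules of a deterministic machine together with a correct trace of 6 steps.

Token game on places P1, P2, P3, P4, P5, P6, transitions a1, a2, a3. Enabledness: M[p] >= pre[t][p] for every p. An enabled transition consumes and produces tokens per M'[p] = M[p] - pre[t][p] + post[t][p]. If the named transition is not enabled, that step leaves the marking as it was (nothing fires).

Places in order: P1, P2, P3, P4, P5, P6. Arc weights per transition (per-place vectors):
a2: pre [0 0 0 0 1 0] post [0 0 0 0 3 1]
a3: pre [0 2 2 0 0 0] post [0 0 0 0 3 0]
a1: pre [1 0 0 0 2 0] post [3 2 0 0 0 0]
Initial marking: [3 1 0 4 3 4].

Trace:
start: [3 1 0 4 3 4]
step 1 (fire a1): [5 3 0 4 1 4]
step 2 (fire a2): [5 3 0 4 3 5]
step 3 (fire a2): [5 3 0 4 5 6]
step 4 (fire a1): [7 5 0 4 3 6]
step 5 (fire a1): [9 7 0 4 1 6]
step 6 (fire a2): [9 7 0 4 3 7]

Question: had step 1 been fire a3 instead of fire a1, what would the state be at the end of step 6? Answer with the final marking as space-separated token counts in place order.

7 5 0 4 5 7

(re-executing from step 1 with the substitution; state before step 1: [3 1 0 4 3 4])
step 1 (fire a3): [3 1 0 4 3 4]
step 2 (fire a2): [3 1 0 4 5 5]
step 3 (fire a2): [3 1 0 4 7 6]
step 4 (fire a1): [5 3 0 4 5 6]
step 5 (fire a1): [7 5 0 4 3 6]
step 6 (fire a2): [7 5 0 4 5 7]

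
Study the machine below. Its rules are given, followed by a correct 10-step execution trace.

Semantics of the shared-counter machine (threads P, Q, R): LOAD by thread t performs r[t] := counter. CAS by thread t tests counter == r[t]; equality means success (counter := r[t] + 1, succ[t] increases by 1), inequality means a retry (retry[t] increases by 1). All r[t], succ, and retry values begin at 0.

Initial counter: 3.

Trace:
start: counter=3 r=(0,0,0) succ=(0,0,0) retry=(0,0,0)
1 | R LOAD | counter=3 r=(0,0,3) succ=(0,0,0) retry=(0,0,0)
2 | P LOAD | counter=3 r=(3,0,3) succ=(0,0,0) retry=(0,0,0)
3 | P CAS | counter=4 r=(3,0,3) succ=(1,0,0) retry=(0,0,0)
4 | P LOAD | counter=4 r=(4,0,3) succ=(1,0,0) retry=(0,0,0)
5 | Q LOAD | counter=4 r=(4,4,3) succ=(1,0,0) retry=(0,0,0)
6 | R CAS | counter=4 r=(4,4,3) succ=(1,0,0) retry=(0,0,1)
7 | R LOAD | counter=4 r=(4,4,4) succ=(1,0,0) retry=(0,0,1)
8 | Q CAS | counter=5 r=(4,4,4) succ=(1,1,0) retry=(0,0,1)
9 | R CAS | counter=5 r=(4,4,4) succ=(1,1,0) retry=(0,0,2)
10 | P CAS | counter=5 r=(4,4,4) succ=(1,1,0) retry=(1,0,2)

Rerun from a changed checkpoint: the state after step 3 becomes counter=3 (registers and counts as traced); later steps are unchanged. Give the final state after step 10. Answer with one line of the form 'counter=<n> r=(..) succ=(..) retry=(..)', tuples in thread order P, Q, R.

counter=5 r=(3,3,4) succ=(1,0,2) retry=(1,1,0)

state after step 3 := counter=3 r=(3,0,3) succ=(1,0,0) retry=(0,0,0)
4 | P LOAD | counter=3 r=(3,0,3) succ=(1,0,0) retry=(0,0,0)
5 | Q LOAD | counter=3 r=(3,3,3) succ=(1,0,0) retry=(0,0,0)
6 | R CAS | counter=4 r=(3,3,3) succ=(1,0,1) retry=(0,0,0)
7 | R LOAD | counter=4 r=(3,3,4) succ=(1,0,1) retry=(0,0,0)
8 | Q CAS | counter=4 r=(3,3,4) succ=(1,0,1) retry=(0,1,0)
9 | R CAS | counter=5 r=(3,3,4) succ=(1,0,2) retry=(0,1,0)
10 | P CAS | counter=5 r=(3,3,4) succ=(1,0,2) retry=(1,1,0)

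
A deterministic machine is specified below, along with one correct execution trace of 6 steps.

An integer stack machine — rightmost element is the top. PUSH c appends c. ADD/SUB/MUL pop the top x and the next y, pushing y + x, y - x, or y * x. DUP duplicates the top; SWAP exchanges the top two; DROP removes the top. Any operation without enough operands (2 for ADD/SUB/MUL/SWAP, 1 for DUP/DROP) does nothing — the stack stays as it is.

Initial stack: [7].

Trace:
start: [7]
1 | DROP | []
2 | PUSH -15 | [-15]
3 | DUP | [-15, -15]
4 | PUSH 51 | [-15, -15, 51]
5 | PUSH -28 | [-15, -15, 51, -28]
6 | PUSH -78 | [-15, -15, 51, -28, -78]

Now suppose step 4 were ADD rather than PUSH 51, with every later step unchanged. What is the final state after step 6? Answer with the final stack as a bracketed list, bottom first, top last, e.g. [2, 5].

[-30, -28, -78]

(re-executing from step 4 with the substitution; state before step 4: [-15, -15])
4 | ADD | [-30]
5 | PUSH -28 | [-30, -28]
6 | PUSH -78 | [-30, -28, -78]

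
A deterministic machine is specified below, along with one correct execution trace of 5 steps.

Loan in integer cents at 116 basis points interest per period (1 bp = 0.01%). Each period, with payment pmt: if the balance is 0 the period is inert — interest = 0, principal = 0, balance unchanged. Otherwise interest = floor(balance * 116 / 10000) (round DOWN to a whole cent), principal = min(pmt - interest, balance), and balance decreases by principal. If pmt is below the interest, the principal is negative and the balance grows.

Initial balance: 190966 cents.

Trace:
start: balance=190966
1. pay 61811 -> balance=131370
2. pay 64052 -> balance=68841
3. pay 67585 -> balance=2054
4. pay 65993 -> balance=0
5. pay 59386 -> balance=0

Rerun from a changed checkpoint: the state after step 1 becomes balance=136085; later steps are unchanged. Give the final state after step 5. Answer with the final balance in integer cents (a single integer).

0

state after step 1 := balance=136085
2. pay 64052 -> balance=73611
3. pay 67585 -> balance=6879
4. pay 65993 -> balance=0
5. pay 59386 -> balance=0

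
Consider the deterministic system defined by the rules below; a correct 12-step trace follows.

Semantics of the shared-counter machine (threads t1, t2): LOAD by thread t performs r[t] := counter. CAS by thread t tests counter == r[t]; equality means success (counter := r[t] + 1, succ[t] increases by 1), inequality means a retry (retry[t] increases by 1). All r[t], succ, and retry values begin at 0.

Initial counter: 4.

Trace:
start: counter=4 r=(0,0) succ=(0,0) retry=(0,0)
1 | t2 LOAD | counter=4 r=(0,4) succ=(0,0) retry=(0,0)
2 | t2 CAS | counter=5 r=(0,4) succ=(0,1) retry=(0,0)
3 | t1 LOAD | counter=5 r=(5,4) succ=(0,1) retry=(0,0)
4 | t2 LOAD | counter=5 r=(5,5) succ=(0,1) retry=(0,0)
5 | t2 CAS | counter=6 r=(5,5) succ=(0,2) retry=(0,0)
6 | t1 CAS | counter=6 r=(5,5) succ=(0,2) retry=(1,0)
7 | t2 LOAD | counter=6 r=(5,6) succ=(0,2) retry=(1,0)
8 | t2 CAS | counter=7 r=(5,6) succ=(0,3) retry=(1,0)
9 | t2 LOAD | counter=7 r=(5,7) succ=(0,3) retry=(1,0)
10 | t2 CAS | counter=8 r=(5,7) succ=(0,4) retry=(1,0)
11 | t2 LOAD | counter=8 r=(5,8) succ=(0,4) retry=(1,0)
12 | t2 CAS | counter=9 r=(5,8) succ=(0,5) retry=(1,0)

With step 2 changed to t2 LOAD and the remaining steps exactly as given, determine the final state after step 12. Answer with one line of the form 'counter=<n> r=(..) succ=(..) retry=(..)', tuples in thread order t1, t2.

(re-executing from step 2 with the substitution; state before step 2: counter=4 r=(0,4) succ=(0,0) retry=(0,0))
2 | t2 LOAD | counter=4 r=(0,4) succ=(0,0) retry=(0,0)
3 | t1 LOAD | counter=4 r=(4,4) succ=(0,0) retry=(0,0)
4 | t2 LOAD | counter=4 r=(4,4) succ=(0,0) retry=(0,0)
5 | t2 CAS | counter=5 r=(4,4) succ=(0,1) retry=(0,0)
6 | t1 CAS | counter=5 r=(4,4) succ=(0,1) retry=(1,0)
7 | t2 LOAD | counter=5 r=(4,5) succ=(0,1) retry=(1,0)
8 | t2 CAS | counter=6 r=(4,5) succ=(0,2) retry=(1,0)
9 | t2 LOAD | counter=6 r=(4,6) succ=(0,2) retry=(1,0)
10 | t2 CAS | counter=7 r=(4,6) succ=(0,3) retry=(1,0)
11 | t2 LOAD | counter=7 r=(4,7) succ=(0,3) retry=(1,0)
12 | t2 CAS | counter=8 r=(4,7) succ=(0,4) retry=(1,0)

counter=8 r=(4,7) succ=(0,4) retry=(1,0)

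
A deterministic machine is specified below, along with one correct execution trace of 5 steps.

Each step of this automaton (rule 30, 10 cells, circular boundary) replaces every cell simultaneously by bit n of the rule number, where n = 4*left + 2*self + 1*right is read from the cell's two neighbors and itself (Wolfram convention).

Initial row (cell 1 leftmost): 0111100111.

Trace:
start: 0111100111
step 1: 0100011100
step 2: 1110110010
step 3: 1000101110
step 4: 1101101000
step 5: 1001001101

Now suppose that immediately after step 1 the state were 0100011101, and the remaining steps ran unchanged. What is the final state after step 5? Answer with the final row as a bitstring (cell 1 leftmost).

1100001011

state after step 1 := 0100011101
step 2: 0110110001
step 3: 0100101011
step 4: 0111101010
step 5: 1100001011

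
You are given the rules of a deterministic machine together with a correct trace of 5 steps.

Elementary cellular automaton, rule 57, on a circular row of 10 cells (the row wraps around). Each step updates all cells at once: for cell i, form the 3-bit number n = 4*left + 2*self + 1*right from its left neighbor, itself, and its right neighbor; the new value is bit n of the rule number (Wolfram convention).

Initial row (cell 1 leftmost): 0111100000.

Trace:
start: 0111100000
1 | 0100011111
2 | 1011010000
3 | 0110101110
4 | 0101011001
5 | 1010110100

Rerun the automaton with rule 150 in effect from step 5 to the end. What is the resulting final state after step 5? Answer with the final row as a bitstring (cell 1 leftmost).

0101000111

(re-executing step 5 under rule 150; state before step 5: 0101011001)
5 | 0101000111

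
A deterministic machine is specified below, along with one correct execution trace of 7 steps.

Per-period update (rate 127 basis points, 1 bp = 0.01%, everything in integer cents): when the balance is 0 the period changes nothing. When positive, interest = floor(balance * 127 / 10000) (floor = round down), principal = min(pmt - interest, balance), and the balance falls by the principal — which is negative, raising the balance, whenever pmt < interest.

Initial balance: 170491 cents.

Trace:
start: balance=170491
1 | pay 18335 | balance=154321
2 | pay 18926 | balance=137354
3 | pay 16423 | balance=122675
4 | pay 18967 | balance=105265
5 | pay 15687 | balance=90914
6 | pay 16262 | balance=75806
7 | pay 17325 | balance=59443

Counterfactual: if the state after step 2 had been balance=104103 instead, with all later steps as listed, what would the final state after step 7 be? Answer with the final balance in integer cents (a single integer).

state after step 2 := balance=104103
3 | pay 16423 | balance=89002
4 | pay 18967 | balance=71165
5 | pay 15687 | balance=56381
6 | pay 16262 | balance=40835
7 | pay 17325 | balance=24028

24028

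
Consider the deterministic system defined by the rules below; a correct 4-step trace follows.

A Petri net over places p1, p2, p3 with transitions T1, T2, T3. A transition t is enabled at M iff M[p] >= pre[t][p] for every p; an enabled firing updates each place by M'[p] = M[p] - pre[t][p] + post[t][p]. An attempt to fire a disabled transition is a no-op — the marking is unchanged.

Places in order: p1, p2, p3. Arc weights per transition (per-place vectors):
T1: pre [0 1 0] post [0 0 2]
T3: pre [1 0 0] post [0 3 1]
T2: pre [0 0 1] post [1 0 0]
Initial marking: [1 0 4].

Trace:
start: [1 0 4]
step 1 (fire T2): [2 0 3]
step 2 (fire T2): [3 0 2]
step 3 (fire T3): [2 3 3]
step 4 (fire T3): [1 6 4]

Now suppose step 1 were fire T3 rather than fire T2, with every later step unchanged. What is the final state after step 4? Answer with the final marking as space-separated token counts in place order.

(re-executing from step 1 with the substitution; state before step 1: [1 0 4])
step 1 (fire T3): [0 3 5]
step 2 (fire T2): [1 3 4]
step 3 (fire T3): [0 6 5]
step 4 (fire T3): [0 6 5]

0 6 5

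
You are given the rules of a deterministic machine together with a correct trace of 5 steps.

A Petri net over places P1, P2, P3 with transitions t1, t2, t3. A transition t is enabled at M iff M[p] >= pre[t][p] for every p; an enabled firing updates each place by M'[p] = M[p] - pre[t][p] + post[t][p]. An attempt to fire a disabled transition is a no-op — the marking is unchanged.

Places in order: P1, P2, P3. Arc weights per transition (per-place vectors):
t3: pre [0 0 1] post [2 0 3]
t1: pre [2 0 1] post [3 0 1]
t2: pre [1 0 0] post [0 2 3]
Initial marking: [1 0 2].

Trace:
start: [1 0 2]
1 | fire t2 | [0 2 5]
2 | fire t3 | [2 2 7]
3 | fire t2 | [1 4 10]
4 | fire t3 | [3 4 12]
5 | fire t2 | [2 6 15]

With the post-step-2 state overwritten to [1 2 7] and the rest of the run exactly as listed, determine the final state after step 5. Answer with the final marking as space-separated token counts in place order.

1 6 15

state after step 2 := [1 2 7]
3 | fire t2 | [0 4 10]
4 | fire t3 | [2 4 12]
5 | fire t2 | [1 6 15]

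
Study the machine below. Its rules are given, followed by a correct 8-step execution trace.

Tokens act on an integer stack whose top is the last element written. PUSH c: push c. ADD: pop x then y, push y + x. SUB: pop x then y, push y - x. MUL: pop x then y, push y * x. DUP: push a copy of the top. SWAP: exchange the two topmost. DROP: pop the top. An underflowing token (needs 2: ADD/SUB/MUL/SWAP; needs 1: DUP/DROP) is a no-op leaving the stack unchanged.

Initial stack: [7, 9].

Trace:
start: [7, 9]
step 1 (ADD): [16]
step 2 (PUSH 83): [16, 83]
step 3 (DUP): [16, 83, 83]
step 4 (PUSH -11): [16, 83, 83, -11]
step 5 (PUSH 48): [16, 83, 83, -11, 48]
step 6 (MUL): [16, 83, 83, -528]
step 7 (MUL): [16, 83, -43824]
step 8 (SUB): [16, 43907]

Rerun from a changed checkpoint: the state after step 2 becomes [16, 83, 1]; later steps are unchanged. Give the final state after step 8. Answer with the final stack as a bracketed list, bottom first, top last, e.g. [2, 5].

state after step 2 := [16, 83, 1]
step 3 (DUP): [16, 83, 1, 1]
step 4 (PUSH -11): [16, 83, 1, 1, -11]
step 5 (PUSH 48): [16, 83, 1, 1, -11, 48]
step 6 (MUL): [16, 83, 1, 1, -528]
step 7 (MUL): [16, 83, 1, -528]
step 8 (SUB): [16, 83, 529]

[16, 83, 529]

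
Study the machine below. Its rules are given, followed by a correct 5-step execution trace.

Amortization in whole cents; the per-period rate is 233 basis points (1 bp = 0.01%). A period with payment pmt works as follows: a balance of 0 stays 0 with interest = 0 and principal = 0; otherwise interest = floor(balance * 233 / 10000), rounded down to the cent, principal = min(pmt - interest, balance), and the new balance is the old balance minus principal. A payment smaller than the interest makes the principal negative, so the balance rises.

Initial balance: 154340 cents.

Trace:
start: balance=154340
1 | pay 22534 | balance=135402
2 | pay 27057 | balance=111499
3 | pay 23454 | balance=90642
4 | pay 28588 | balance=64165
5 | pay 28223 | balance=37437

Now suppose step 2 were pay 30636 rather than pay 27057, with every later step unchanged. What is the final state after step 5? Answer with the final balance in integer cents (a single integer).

(re-executing from step 2 with the substitution; state before step 2: balance=135402)
2 | pay 30636 | balance=107920
3 | pay 23454 | balance=86980
4 | pay 28588 | balance=60418
5 | pay 28223 | balance=33602

33602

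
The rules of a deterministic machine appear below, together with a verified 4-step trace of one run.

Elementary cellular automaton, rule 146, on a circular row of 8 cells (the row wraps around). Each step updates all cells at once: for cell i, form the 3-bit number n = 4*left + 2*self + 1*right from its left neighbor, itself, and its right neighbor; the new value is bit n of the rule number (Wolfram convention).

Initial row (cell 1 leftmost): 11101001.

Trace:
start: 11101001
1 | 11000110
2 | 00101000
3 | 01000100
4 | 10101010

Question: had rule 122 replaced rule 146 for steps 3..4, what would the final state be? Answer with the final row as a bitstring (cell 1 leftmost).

(re-executing steps 3..4 under rule 122; state before step 3: 00101000)
3 | 01010100
4 | 10101010

10101010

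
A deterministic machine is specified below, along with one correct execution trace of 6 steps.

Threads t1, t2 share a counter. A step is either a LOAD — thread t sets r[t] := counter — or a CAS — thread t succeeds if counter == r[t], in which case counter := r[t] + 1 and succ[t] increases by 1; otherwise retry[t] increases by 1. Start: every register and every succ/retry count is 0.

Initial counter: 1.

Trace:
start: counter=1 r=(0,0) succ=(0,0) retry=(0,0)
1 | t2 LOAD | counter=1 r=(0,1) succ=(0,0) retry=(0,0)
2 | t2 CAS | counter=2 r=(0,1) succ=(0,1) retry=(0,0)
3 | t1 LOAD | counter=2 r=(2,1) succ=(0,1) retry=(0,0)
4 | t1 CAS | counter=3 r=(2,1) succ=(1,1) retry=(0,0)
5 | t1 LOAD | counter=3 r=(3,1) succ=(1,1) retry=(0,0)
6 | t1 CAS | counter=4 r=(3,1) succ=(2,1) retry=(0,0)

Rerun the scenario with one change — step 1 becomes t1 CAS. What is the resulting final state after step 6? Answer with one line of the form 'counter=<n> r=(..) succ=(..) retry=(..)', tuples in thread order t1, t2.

counter=3 r=(2,0) succ=(2,0) retry=(1,1)

(re-executing from step 1 with the substitution; state before step 1: counter=1 r=(0,0) succ=(0,0) retry=(0,0))
1 | t1 CAS | counter=1 r=(0,0) succ=(0,0) retry=(1,0)
2 | t2 CAS | counter=1 r=(0,0) succ=(0,0) retry=(1,1)
3 | t1 LOAD | counter=1 r=(1,0) succ=(0,0) retry=(1,1)
4 | t1 CAS | counter=2 r=(1,0) succ=(1,0) retry=(1,1)
5 | t1 LOAD | counter=2 r=(2,0) succ=(1,0) retry=(1,1)
6 | t1 CAS | counter=3 r=(2,0) succ=(2,0) retry=(1,1)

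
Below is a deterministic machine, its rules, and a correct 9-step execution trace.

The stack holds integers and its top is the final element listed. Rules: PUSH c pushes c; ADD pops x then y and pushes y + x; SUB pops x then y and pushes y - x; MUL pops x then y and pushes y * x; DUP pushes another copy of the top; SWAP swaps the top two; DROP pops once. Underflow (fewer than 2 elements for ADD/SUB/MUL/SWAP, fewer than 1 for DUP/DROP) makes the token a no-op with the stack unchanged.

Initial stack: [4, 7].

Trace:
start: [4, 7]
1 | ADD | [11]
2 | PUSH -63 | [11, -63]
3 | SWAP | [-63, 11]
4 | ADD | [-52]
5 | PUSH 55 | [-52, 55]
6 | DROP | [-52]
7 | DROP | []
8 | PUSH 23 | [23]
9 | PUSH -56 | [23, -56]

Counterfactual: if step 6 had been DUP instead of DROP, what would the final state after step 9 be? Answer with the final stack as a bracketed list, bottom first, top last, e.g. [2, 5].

(re-executing from step 6 with the substitution; state before step 6: [-52, 55])
6 | DUP | [-52, 55, 55]
7 | DROP | [-52, 55]
8 | PUSH 23 | [-52, 55, 23]
9 | PUSH -56 | [-52, 55, 23, -56]

[-52, 55, 23, -56]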